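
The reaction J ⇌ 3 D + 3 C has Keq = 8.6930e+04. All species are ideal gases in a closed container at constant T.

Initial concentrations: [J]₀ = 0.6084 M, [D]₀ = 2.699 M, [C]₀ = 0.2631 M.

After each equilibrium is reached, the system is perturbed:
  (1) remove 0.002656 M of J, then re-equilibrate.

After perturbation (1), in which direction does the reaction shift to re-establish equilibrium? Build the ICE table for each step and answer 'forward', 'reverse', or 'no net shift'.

Q₀ = 0.5885 vs Keq = 8.6930e+04 ⇒ Q<K, forward
Step 1:
                  J         D         C
  Initial    0.6084     2.699    0.2631
  Change    -0.5992     1.798     1.798
  Equil    0.009155     4.497     2.061
  solve Keq expr → x = 0.5992; check Q = 8.6930e+04
Then remove 0.002656 M of J.
Step 2:
                  J         D         C
  Initial  0.006499     4.497     2.061
  Change   0.002511 -0.007532 -0.007532
  Equil    0.009009     4.489     2.053
  solve Keq expr → x = -0.002511; check Q = 8.6930e+04

Direction: reverse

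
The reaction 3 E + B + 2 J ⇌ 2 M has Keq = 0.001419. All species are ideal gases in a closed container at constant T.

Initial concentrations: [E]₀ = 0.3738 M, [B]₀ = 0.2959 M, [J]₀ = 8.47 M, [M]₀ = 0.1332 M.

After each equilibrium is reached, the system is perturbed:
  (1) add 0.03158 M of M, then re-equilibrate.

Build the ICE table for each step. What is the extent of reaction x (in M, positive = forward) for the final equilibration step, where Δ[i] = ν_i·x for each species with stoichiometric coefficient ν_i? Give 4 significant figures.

Q₀ = 0.016 vs Keq = 0.001419 ⇒ Q>K, reverse
Step 1:
                  E         B         J         M
  init       0.3738    0.2959      8.47    0.1332
  Δ          0.1071    0.0357   0.07141  -0.07141
  eq         0.4809    0.3316     8.541   0.06179
  solve Keq expr → x = -0.0357; check Q = 0.001419
Then add 0.03158 M of M.
Step 2:
                  E         B         J         M
  init       0.4809    0.3316     8.541   0.09337
  Δ         0.03499   0.01166   0.02333  -0.02333
  eq         0.5159    0.3433     8.565   0.07004
  solve Keq expr → x = -0.01166; check Q = 0.001419

x = -0.01166 M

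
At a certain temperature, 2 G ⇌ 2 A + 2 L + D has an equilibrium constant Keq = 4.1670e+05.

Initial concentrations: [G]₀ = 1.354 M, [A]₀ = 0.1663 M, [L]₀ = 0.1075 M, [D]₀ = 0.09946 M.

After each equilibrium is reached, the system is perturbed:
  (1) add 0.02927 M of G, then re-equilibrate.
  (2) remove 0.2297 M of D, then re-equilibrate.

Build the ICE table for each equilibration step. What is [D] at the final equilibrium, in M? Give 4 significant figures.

[D]_eq = 0.5601 M

Q₀ = 1.7339e-05 vs Keq = 4.1670e+05 ⇒ Q<K, forward
Step 1:
                  G         A         L         D
  Initial     1.354    0.1663    0.1075   0.09946
  Change     -1.351     1.351     1.351    0.6755
  Equil    0.003018     1.517     1.458     0.775
  solve Keq expr → x = 0.6755; check Q = 4.1670e+05
Then add 0.02927 M of G.
Step 2:
                  G         A         L         D
  Initial   0.03229     1.517     1.458     0.775
  Change   -0.02912   0.02912   0.02912   0.01456
  Equil    0.003166     1.546     1.488    0.7895
  solve Keq expr → x = 0.01456; check Q = 4.1670e+05
Then remove 0.2297 M of D.
Step 3:
                  G         A         L         D
  Initial  0.003166     1.546     1.488    0.5598
  Change  -4.9778e-04 4.9778e-04 4.9778e-04 2.4889e-04
  Equil    0.002669     1.547     1.488    0.5601
  solve Keq expr → x = 2.4889e-04; check Q = 4.1670e+05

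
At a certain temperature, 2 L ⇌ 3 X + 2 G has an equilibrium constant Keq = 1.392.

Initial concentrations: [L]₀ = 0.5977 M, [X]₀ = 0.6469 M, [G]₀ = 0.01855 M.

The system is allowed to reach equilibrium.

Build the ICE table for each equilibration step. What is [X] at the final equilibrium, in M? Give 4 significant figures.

Q₀ = 2.6076e-04 vs Keq = 1.392 ⇒ Q<K, forward
Step 1:
                  L         X         G
  init       0.5977    0.6469   0.01855
  Δ         -0.2952    0.4428    0.2952
  eq         0.3025      1.09    0.3138
  solve Keq expr → x = 0.1476; check Q = 1.392

[X]_eq = 1.09 M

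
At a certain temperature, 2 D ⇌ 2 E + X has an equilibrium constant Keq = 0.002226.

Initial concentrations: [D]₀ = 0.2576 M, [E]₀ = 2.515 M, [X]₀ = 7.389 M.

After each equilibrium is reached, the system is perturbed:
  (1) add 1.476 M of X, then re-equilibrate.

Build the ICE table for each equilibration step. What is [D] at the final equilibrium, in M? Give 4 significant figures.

Q₀ = 704.3 vs Keq = 0.002226 ⇒ Q>K, reverse
Step 1:
                  D         E         X
  Initial    0.2576     2.515     7.389
  Change      2.463    -2.463    -1.232
  Equil       2.721   0.05173     6.157
  solve Keq expr → x = -1.232; check Q = 0.002226
Then add 1.476 M of X.
Step 2:
                  D         E         X
  Initial     2.721   0.05173     7.633
  Change   0.005174 -0.005174 -0.002587
  Equil       2.726   0.04656     7.631
  solve Keq expr → x = -0.002587; check Q = 0.002226

[D]_eq = 2.726 M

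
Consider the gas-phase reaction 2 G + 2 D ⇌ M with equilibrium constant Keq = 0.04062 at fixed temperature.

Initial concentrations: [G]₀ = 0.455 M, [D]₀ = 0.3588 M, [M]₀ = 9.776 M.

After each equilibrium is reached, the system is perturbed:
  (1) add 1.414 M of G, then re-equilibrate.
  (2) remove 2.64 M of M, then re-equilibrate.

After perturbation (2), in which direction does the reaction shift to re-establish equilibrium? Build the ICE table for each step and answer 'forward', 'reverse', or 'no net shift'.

Direction: forward

Q₀ = 366.8 vs Keq = 0.04062 ⇒ Q>K, reverse
Step 1:
                  G         D         M
  I           0.455    0.3588     9.776
  C           3.351     3.351    -1.676
  E           3.806      3.71       8.1
  solve Keq expr → x = -1.676; check Q = 0.04062
Then add 1.414 M of G.
Step 2:
                  G         D         M
  I            5.22      3.71       8.1
  C         -0.5986   -0.5986    0.2993
  E           4.622     3.111       8.4
  solve Keq expr → x = 0.2993; check Q = 0.04062
Then remove 2.64 M of M.
Step 3:
                  G         D         M
  I           4.622     3.111      5.76
  C         -0.3116   -0.3116    0.1558
  E            4.31       2.8     5.915
  solve Keq expr → x = 0.1558; check Q = 0.04062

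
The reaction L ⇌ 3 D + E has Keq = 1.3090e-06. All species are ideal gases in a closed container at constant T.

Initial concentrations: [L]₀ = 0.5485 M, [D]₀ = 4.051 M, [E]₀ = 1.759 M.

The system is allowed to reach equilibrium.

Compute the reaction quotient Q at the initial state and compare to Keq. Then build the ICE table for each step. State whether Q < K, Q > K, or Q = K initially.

Q₀ = 213.2 vs Keq = 1.3090e-06 ⇒ Q>K, reverse
Step 1:
                   L          D          E
  I           0.5485      4.051      1.759
  C            1.344     -4.033     -1.344
  E            1.893    0.01815     0.4147
  solve Keq expr → x = -1.344; check Q = 1.3090e-06

Q₀ = 213.2; Q > K (proceeds reverse)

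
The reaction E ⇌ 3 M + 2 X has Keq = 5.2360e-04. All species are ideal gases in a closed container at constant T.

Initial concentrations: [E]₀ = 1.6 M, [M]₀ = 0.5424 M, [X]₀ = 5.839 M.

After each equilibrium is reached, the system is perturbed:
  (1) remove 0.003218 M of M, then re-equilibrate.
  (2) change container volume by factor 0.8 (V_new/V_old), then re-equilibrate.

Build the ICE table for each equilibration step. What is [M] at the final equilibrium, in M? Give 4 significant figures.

[M]_eq = 0.02908 M

Q₀ = 3.4 vs Keq = 5.2360e-04 ⇒ Q>K, reverse
Step 1:
                   E          M          X
  I              1.6     0.5424      5.839
  C           0.1704    -0.5111    -0.3407
  E             1.77     0.0313      5.498
  solve Keq expr → x = -0.1704; check Q = 5.2360e-04
Then remove 0.003218 M of M.
Step 2:
                   E          M          X
  I             1.77    0.02808      5.498
  C        -0.001068   0.003204   0.002136
  E            1.769    0.03129        5.5
  solve Keq expr → x = 0.001068; check Q = 5.2360e-04
Then change container volume by factor 0.8 (V_new/V_old).
Step 3:
                   E          M          X
  I            2.212    0.03911      6.876
  C         0.003343   -0.01003  -0.006687
  E            2.215    0.02908      6.869
  solve Keq expr → x = -0.003343; check Q = 5.2360e-04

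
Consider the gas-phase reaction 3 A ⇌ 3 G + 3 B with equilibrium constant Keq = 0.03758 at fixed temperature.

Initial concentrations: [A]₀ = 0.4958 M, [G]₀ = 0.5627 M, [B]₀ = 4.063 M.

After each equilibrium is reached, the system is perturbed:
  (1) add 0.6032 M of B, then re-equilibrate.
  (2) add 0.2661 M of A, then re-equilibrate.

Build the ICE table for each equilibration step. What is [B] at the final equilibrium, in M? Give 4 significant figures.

[B]_eq = 4.201 M

Q₀ = 98.05 vs Keq = 0.03758 ⇒ Q>K, reverse
Step 1:
                    A           G           B
  I            0.4958      0.5627       4.063
  C            0.4724     -0.4724     -0.4724
  E            0.9682     0.09032       3.591
  solve Keq expr → x = -0.1575; check Q = 0.03758
Then add 0.6032 M of B.
Step 2:
                    A           G           B
  I            0.9682     0.09032       4.194
  C           0.01182    -0.01182    -0.01182
  E              0.98     0.07849       4.182
  solve Keq expr → x = -0.003942; check Q = 0.03758
Then add 0.2661 M of A.
Step 3:
                    A           G           B
  I             1.246     0.07849       4.182
  C          -0.01931     0.01931     0.01931
  E             1.227     0.09781       4.201
  solve Keq expr → x = 0.006438; check Q = 0.03758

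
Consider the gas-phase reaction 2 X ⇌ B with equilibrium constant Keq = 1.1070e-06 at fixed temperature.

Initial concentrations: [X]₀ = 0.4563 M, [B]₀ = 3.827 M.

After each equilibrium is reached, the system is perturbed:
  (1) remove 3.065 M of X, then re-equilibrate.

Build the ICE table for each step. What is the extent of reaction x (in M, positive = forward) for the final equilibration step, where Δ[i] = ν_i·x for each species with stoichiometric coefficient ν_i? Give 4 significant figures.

Q₀ = 18.38 vs Keq = 1.1070e-06 ⇒ Q>K, reverse
Step 1:
                  X         B
  Initial    0.4563     3.827
  Change      7.654    -3.827
  Equil        8.11 7.2812e-05
  solve Keq expr → x = -3.827; check Q = 1.1070e-06
Then remove 3.065 M of X.
Step 2:
                  X         B
  Initial     5.045 7.2812e-05
  Change  8.9269e-05 -4.4634e-05
  Equil       5.045 2.8178e-05
  solve Keq expr → x = -4.4634e-05; check Q = 1.1070e-06

x = -4.4634e-05 M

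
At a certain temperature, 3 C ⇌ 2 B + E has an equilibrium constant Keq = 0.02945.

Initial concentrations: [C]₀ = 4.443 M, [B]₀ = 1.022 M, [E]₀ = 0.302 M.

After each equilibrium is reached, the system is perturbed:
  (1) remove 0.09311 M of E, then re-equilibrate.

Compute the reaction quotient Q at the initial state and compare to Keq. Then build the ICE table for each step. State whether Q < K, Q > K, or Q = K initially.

Q₀ = 0.003596; Q < K (proceeds forward)

Q₀ = 0.003596 vs Keq = 0.02945 ⇒ Q<K, forward
Step 1:
                    C           B           E
  Initial       4.443       1.022       0.302
  Change      -0.8152      0.5435      0.2717
  Equil         3.628       1.565      0.5737
  solve Keq expr → x = 0.2717; check Q = 0.02945
Then remove 0.09311 M of E.
Step 2:
                    C           B           E
  Initial       3.628       1.565      0.4806
  Change     -0.07535     0.05023     0.02512
  Equil         3.552       1.616      0.5057
  solve Keq expr → x = 0.02512; check Q = 0.02945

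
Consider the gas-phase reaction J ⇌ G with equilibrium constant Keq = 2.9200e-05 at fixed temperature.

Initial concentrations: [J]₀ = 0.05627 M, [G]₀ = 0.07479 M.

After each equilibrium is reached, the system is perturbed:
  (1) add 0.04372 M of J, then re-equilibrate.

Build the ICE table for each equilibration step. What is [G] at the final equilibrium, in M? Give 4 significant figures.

[G]_eq = 5.1034e-06 M

Q₀ = 1.329 vs Keq = 2.9200e-05 ⇒ Q>K, reverse
Step 1:
                   J          G
  Initial    0.05627    0.07479
  Change     0.07479   -0.07479
  Equil       0.1311 3.8268e-06
  solve Keq expr → x = -0.07479; check Q = 2.9200e-05
Then add 0.04372 M of J.
Step 2:
                   J          G
  Initial     0.1748 3.8268e-06
  Change  -1.2766e-06 1.2766e-06
  Equil       0.1748 5.1034e-06
  solve Keq expr → x = 1.2766e-06; check Q = 2.9200e-05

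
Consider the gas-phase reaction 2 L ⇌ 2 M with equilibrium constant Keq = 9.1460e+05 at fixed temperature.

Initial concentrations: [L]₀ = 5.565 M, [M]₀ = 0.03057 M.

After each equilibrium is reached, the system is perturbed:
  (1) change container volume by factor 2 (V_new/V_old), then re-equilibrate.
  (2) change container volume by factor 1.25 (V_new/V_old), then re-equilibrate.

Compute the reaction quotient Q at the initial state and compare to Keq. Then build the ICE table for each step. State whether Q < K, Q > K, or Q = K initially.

Q₀ = 3.0176e-05 vs Keq = 9.1460e+05 ⇒ Q<K, forward
Step 1:
                   L          M
  I            5.565    0.03057
  C           -5.559      5.559
  E         0.005845       5.59
  solve Keq expr → x = 2.78; check Q = 9.1460e+05
Then change container volume by factor 2 (V_new/V_old).
Step 2:
                   L          M
  I         0.002922      2.795
  C                0          0
  E         0.002922      2.795
  solve Keq expr → x = 0; check Q = 9.1460e+05
Then change container volume by factor 1.25 (V_new/V_old).
Step 3:
                   L          M
  I         0.002338      2.236
  C                0          0
  E         0.002338      2.236
  solve Keq expr → x = 0; check Q = 9.1460e+05

Q₀ = 3.0176e-05; Q < K (proceeds forward)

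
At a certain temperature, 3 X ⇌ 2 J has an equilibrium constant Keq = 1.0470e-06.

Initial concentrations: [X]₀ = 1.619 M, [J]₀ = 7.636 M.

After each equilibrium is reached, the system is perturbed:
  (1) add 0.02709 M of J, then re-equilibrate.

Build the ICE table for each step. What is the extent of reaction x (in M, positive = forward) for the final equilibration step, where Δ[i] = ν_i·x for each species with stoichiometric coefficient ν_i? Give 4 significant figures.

Q₀ = 13.74 vs Keq = 1.0470e-06 ⇒ Q>K, reverse
Step 1:
                  X         J
  init        1.619     7.636
  Δ           11.38    -7.588
  eq             13   0.04797
  solve Keq expr → x = -3.794; check Q = 1.0470e-06
Then add 0.02709 M of J.
Step 2:
                  X         J
  init           13   0.07506
  Δ          0.0403  -0.02687
  eq          13.04   0.04819
  solve Keq expr → x = -0.01343; check Q = 1.0470e-06

x = -0.01343 M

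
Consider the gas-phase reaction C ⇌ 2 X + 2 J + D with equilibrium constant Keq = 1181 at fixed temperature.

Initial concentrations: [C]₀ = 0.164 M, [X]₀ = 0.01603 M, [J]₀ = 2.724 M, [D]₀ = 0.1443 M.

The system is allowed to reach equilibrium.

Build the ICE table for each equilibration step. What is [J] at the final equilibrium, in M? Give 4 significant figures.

[J]_eq = 3.051 M

Q₀ = 0.001678 vs Keq = 1181 ⇒ Q<K, forward
Step 1:
                    C           X           J           D
  Initial       0.164     0.01603       2.724      0.1443
  Change      -0.1637      0.3274      0.3274      0.1637
  Equil    2.8646e-04      0.3435       3.051       0.308
  solve Keq expr → x = 0.1637; check Q = 1181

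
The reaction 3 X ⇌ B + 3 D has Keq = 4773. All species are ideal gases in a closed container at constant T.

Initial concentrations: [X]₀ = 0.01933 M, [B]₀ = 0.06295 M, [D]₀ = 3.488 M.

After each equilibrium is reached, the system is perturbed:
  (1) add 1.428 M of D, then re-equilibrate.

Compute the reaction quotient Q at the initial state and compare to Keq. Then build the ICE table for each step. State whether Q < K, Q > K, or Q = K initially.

Q₀ = 3.6985e+05 vs Keq = 4773 ⇒ Q>K, reverse
Step 1:
                   X          B          D
  init       0.01933    0.06295      3.488
  Δ          0.05332   -0.01777   -0.05332
  eq         0.07265    0.04518      3.435
  solve Keq expr → x = -0.01777; check Q = 4773
Then add 1.428 M of D.
Step 2:
                   X          B          D
  init       0.07265    0.04518      4.863
  Δ          0.02343  -0.007811   -0.02343
  eq         0.09609    0.03736      4.839
  solve Keq expr → x = -0.007811; check Q = 4773

Q₀ = 3.6985e+05; Q > K (proceeds reverse)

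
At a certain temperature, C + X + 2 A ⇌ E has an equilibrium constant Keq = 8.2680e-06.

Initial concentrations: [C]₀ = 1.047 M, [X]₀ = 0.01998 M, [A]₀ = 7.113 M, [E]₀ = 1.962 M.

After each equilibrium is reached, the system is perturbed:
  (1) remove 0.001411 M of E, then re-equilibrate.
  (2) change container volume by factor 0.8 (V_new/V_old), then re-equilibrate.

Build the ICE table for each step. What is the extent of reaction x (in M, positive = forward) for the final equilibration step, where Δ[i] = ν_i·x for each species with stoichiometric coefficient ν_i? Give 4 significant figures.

x = 0.006996 M

Q₀ = 1.854 vs Keq = 8.2680e-06 ⇒ Q>K, reverse
Step 1:
                  C         X         A         E
  I           1.047   0.01998     7.113     1.962
  C           1.956     1.956     3.912    -1.956
  E           3.003     1.976     11.03  0.005964
  solve Keq expr → x = -1.956; check Q = 8.2680e-06
Then remove 0.001411 M of E.
Step 2:
                  C         X         A         E
  I           3.003     1.976     11.03  0.004553
  C       -0.001401 -0.001401 -0.002802  0.001401
  E           3.002     1.975     11.02  0.005954
  solve Keq expr → x = 0.001401; check Q = 8.2680e-06
Then change container volume by factor 0.8 (V_new/V_old).
Step 3:
                  C         X         A         E
  I           3.752     2.468     13.78  0.007442
  C       -0.006996 -0.006996  -0.01399  0.006996
  E           3.745     2.461     13.76   0.01444
  solve Keq expr → x = 0.006996; check Q = 8.2680e-06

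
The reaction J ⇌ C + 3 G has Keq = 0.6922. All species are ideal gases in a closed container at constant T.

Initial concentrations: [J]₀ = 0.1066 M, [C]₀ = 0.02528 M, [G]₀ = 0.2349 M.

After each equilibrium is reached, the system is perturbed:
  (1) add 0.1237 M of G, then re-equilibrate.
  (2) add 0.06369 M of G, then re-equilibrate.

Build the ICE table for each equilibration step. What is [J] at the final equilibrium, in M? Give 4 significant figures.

[J]_eq = 0.03563 M

Q₀ = 0.003074 vs Keq = 0.6922 ⇒ Q<K, forward
Step 1:
                  J         C         G
  I          0.1066   0.02528    0.2349
  C        -0.08688   0.08688    0.2606
  E         0.01972    0.1122    0.4955
  solve Keq expr → x = 0.08688; check Q = 0.6922
Then add 0.1237 M of G.
Step 2:
                  J         C         G
  I         0.01972    0.1122    0.6192
  C         0.01027  -0.01027  -0.03082
  E         0.02999    0.1019    0.5884
  solve Keq expr → x = -0.01027; check Q = 0.6922
Then add 0.06369 M of G.
Step 3:
                  J         C         G
  I         0.02999    0.1019    0.6521
  C        0.005643 -0.005643  -0.01693
  E         0.03563   0.09625    0.6352
  solve Keq expr → x = -0.005643; check Q = 0.6922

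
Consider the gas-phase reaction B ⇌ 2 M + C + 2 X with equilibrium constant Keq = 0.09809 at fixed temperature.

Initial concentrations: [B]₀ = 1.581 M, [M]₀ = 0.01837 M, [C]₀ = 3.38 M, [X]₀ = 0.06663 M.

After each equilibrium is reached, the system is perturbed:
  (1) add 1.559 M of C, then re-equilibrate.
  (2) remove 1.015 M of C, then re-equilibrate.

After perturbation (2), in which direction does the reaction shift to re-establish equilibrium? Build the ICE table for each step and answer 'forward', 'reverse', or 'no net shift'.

Direction: forward

Q₀ = 3.2029e-06 vs Keq = 0.09809 ⇒ Q<K, forward
Step 1:
                   B          M          C          X
  I            1.581    0.01837       3.38    0.06663
  C          -0.1996     0.3992     0.1996     0.3992
  E            1.381     0.4176       3.58     0.4659
  solve Keq expr → x = 0.1996; check Q = 0.09809
Then add 1.559 M of C.
Step 2:
                   B          M          C          X
  I            1.381     0.4176      5.139     0.4659
  C          0.01819   -0.03638   -0.01819   -0.03638
  E              1.4     0.3812       5.12     0.4295
  solve Keq expr → x = -0.01819; check Q = 0.09809
Then remove 1.015 M of C.
Step 3:
                   B          M          C          X
  I              1.4     0.3812      4.105     0.4295
  C         -0.01091    0.02182    0.01091    0.02182
  E            1.389     0.4031      4.116     0.4513
  solve Keq expr → x = 0.01091; check Q = 0.09809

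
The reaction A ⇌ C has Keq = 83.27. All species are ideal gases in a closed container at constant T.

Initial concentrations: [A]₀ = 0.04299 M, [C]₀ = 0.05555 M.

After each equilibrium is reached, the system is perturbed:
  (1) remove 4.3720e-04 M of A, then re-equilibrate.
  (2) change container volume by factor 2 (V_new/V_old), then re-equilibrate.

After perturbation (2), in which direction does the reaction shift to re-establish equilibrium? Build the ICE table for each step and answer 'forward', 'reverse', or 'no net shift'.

Q₀ = 1.292 vs Keq = 83.27 ⇒ Q<K, forward
Step 1:
                  A         C
  Initial   0.04299   0.05555
  Change   -0.04182   0.04182
  Equil    0.001169   0.09737
  solve Keq expr → x = 0.04182; check Q = 83.27
Then remove 4.3720e-04 M of A.
Step 2:
                  A         C
  Initial 7.3214e-04   0.09737
  Change  4.3201e-04 -4.3201e-04
  Equil    0.001164   0.09694
  solve Keq expr → x = -4.3201e-04; check Q = 83.27
Then change container volume by factor 2 (V_new/V_old).
Step 3:
                  A         C
  Initial 5.8207e-04   0.04847
  Change          0         0
  Equil   5.8207e-04   0.04847
  solve Keq expr → x = 0; check Q = 83.27

Direction: no net shift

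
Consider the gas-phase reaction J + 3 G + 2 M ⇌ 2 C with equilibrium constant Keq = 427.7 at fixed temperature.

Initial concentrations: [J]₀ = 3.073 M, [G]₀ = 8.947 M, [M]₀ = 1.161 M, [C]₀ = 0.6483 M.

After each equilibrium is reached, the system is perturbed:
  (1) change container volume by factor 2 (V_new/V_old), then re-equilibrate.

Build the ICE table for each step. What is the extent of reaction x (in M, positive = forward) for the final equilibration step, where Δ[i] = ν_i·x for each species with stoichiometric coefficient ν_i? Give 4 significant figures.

Q₀ = 1.4167e-04 vs Keq = 427.7 ⇒ Q<K, forward
Step 1:
                  J         G         M         C
  Initial     3.073     8.947     1.161    0.6483
  Change    -0.5791    -1.737    -1.158     1.158
  Equil       2.494      7.21  0.002857     1.806
  solve Keq expr → x = 0.5791; check Q = 427.7
Then change container volume by factor 2 (V_new/V_old).
Step 2:
                  J         G         M         C
  Initial     1.247     3.605  0.001429    0.9032
  Change    0.00212  0.006359  0.004239 -0.004239
  Equil       1.249     3.611  0.005668     0.899
  solve Keq expr → x = -0.00212; check Q = 427.7

x = -0.00212 M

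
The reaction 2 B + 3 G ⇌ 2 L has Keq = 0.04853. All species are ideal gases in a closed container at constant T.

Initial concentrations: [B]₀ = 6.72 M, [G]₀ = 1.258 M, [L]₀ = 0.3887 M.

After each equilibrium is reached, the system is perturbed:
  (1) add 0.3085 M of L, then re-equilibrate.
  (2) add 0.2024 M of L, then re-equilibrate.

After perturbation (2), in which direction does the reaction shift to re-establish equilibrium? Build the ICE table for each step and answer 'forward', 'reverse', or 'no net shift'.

Direction: reverse

Q₀ = 0.001681 vs Keq = 0.04853 ⇒ Q<K, forward
Step 1:
                  B         G         L
  I            6.72     1.258    0.3887
  C         -0.3876   -0.5814    0.3876
  E           6.332    0.6766    0.7763
  solve Keq expr → x = 0.1938; check Q = 0.04853
Then add 0.3085 M of L.
Step 2:
                  B         G         L
  I           6.332    0.6766     1.085
  C         0.08013    0.1202  -0.08013
  E           6.413    0.7968     1.005
  solve Keq expr → x = -0.04007; check Q = 0.04853
Then add 0.2024 M of L.
Step 3:
                  B         G         L
  I           6.413    0.7968     1.207
  C         0.04959   0.07438  -0.04959
  E           6.462    0.8712     1.157
  solve Keq expr → x = -0.02479; check Q = 0.04853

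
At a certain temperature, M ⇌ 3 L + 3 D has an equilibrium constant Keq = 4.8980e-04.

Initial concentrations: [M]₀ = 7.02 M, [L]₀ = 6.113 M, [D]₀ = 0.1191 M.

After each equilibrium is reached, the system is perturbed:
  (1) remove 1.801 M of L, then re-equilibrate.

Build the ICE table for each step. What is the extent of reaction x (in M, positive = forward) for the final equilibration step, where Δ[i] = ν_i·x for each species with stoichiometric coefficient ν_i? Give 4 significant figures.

Q₀ = 0.05497 vs Keq = 4.8980e-04 ⇒ Q>K, reverse
Step 1:
                  M         L         D
  init         7.02     6.113    0.1191
  Δ         0.03133  -0.09399  -0.09399
  eq          7.051     6.019   0.02511
  solve Keq expr → x = -0.03133; check Q = 4.8980e-04
Then remove 1.801 M of L.
Step 2:
                  M         L         D
  init        7.051     4.218   0.02511
  Δ       -0.003542   0.01063   0.01063
  eq          7.048     4.229   0.03574
  solve Keq expr → x = 0.003542; check Q = 4.8980e-04

x = 0.003542 M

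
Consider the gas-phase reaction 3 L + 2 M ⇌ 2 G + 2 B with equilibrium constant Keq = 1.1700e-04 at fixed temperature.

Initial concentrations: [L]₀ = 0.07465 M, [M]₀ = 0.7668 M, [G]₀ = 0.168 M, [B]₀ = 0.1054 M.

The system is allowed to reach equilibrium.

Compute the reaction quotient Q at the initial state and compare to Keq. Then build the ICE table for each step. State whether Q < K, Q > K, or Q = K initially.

Q₀ = 1.282 vs Keq = 1.1700e-04 ⇒ Q>K, reverse
Step 1:
                   L          M          G          B
  Initial    0.07465     0.7668      0.168     0.1054
  Change      0.1396    0.09309   -0.09309   -0.09309
  Equil       0.2143     0.8599    0.07491    0.01231
  solve Keq expr → x = -0.04654; check Q = 1.1700e-04

Q₀ = 1.282; Q > K (proceeds reverse)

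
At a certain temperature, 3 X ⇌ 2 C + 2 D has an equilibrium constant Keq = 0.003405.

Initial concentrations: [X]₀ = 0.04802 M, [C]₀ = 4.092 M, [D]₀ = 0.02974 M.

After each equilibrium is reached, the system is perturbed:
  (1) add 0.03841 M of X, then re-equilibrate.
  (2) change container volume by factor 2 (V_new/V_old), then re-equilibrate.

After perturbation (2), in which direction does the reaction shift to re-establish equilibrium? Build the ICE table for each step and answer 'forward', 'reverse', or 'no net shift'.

Q₀ = 133.7 vs Keq = 0.003405 ⇒ Q>K, reverse
Step 1:
                  X         C         D
  Initial   0.04802     4.092   0.02974
  Change    0.04401  -0.02934  -0.02934
  Equil     0.09203     4.063 4.0099e-04
  solve Keq expr → x = -0.01467; check Q = 0.003405
Then add 0.03841 M of X.
Step 2:
                  X         C         D
  Initial    0.1304     4.063 4.0099e-04
  Change  -4.0864e-04 2.7243e-04 2.7243e-04
  Equil        0.13     4.063 6.7342e-04
  solve Keq expr → x = 1.3621e-04; check Q = 0.003405
Then change container volume by factor 2 (V_new/V_old).
Step 3:
                  X         C         D
  Initial   0.06501     2.031 3.3671e-04
  Change  -2.0577e-04 1.3718e-04 1.3718e-04
  Equil     0.06481     2.032 4.7389e-04
  solve Keq expr → x = 6.8589e-05; check Q = 0.003405

Direction: forward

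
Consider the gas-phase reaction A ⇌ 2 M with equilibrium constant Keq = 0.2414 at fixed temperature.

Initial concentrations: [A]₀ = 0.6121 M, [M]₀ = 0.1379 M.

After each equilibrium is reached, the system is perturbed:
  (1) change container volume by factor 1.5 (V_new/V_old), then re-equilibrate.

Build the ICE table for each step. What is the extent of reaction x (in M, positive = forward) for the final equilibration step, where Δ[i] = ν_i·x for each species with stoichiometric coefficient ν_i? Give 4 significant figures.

x = 0.02156 M

Q₀ = 0.03107 vs Keq = 0.2414 ⇒ Q<K, forward
Step 1:
                    A           M
  I            0.6121      0.1379
  C           -0.1058      0.2117
  E            0.5063      0.3496
  solve Keq expr → x = 0.1058; check Q = 0.2414
Then change container volume by factor 1.5 (V_new/V_old).
Step 2:
                    A           M
  I            0.3375      0.2331
  C          -0.02156     0.04311
  E            0.3159      0.2762
  solve Keq expr → x = 0.02156; check Q = 0.2414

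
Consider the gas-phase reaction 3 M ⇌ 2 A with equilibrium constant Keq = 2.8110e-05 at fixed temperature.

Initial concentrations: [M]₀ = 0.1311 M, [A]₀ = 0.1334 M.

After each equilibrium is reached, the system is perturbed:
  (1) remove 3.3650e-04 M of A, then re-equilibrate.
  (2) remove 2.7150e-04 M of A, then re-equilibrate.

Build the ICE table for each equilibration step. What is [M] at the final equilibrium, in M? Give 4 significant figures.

Q₀ = 7.898 vs Keq = 2.8110e-05 ⇒ Q>K, reverse
Step 1:
                   M          A
  init        0.1311     0.1334
  Δ           0.1986    -0.1324
  eq          0.3297   0.001004
  solve Keq expr → x = -0.0662; check Q = 2.8110e-05
Then remove 3.3650e-04 M of A.
Step 2:
                   M          A
  init        0.3297 6.6719e-04
  Δ       -5.0132e-04 3.3421e-04
  eq          0.3292   0.001001
  solve Keq expr → x = 1.6711e-04; check Q = 2.8110e-05
Then remove 2.7150e-04 M of A.
Step 3:
                   M          A
  init        0.3292 7.2990e-04
  Δ       -4.0448e-04 2.6965e-04
  eq          0.3288 9.9955e-04
  solve Keq expr → x = 1.3483e-04; check Q = 2.8110e-05

[M]_eq = 0.3288 M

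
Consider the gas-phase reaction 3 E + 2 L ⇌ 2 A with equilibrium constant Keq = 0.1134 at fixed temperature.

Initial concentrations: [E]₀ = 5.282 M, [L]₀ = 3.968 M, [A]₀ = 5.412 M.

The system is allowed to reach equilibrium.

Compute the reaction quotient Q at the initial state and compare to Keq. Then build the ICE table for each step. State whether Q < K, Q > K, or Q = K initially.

Q₀ = 0.01262; Q < K (proceeds forward)

Q₀ = 0.01262 vs Keq = 0.1134 ⇒ Q<K, forward
Step 1:
                  E         L         A
  init        5.282     3.968     5.412
  Δ          -1.685    -1.123     1.123
  eq          3.597     2.845     6.535
  solve Keq expr → x = 0.5616; check Q = 0.1134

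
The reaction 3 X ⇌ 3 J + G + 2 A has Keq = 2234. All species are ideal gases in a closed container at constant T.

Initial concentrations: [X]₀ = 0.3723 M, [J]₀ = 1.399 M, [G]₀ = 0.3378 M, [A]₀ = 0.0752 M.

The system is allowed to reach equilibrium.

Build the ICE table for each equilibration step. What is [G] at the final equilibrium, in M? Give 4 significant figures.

Q₀ = 0.1014 vs Keq = 2234 ⇒ Q<K, forward
Step 1:
                  X         J         G         A
  Initial    0.3723     1.399    0.3378    0.0752
  Change    -0.3277    0.3277    0.1092    0.2185
  Equil     0.04462     1.727     0.447    0.2937
  solve Keq expr → x = 0.1092; check Q = 2234

[G]_eq = 0.447 M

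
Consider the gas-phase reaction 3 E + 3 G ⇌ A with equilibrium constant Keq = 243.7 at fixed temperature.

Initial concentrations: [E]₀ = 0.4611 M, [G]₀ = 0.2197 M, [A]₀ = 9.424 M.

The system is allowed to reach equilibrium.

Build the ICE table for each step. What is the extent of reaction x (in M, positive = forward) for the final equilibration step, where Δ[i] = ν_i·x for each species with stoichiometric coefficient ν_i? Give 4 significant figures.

Q₀ = 9065 vs Keq = 243.7 ⇒ Q>K, reverse
Step 1:
                   E          G          A
  I           0.4611     0.2197      9.424
  C           0.2527     0.2527   -0.08422
  E           0.7138     0.4724       9.34
  solve Keq expr → x = -0.08422; check Q = 243.7

x = -0.08422 M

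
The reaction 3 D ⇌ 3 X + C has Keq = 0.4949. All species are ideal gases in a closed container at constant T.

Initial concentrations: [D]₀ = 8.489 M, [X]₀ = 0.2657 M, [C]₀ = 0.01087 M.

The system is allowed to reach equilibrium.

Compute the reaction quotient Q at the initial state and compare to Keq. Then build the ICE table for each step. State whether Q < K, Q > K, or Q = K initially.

Q₀ = 3.3330e-07; Q < K (proceeds forward)

Q₀ = 3.3330e-07 vs Keq = 0.4949 ⇒ Q<K, forward
Step 1:
                    D           X           C
  Initial       8.489      0.2657     0.01087
  Change       -3.486       3.486       1.162
  Equil         5.003       3.752       1.173
  solve Keq expr → x = 1.162; check Q = 0.4949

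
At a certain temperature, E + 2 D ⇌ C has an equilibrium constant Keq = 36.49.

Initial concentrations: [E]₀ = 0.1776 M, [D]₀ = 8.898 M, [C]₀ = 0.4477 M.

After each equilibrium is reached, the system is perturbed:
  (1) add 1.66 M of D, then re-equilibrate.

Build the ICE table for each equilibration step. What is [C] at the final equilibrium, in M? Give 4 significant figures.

[C]_eq = 0.6251 M

Q₀ = 0.03184 vs Keq = 36.49 ⇒ Q<K, forward
Step 1:
                    E           D           C
  init         0.1776       8.898      0.4477
  Δ           -0.1774     -0.3547      0.1774
  eq       2.3469e-04       8.543      0.6251
  solve Keq expr → x = 0.1774; check Q = 36.49
Then add 1.66 M of D.
Step 2:
                    E           D           C
  init     2.3469e-04        10.2      0.6251
  Δ       -7.0131e-05 -1.4026e-04  7.0131e-05
  eq       1.6456e-04        10.2      0.6251
  solve Keq expr → x = 7.0131e-05; check Q = 36.49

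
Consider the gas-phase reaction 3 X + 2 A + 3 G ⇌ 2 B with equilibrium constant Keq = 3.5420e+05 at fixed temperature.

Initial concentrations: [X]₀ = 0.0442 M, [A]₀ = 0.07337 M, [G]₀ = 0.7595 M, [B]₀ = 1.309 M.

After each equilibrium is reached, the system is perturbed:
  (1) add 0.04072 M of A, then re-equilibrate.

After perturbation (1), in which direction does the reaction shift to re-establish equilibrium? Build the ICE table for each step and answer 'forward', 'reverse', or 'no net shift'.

Q₀ = 8.4138e+06 vs Keq = 3.5420e+05 ⇒ Q>K, reverse
Step 1:
                  X         A         G         B
  Initial    0.0442   0.07337    0.7595     1.309
  Change     0.0481   0.03206    0.0481  -0.03206
  Equil      0.0923    0.1054    0.8076     1.277
  solve Keq expr → x = -0.01603; check Q = 3.5420e+05
Then add 0.04072 M of A.
Step 2:
                  X         A         G         B
  Initial    0.0923    0.1462    0.8076     1.277
  Change   -0.01325 -0.008835  -0.01325  0.008835
  Equil     0.07904    0.1373    0.7943     1.286
  solve Keq expr → x = 0.004418; check Q = 3.5420e+05

Direction: forward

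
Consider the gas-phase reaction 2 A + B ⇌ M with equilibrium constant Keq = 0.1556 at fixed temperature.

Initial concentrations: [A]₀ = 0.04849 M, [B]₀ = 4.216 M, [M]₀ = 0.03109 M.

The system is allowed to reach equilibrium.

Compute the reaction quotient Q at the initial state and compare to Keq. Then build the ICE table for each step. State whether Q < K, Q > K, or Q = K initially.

Q₀ = 3.136 vs Keq = 0.1556 ⇒ Q>K, reverse
Step 1:
                   A          B          M
  init       0.04849      4.216    0.03109
  Δ          0.04951    0.02475   -0.02475
  eq           0.098      4.241   0.006337
  solve Keq expr → x = -0.02475; check Q = 0.1556

Q₀ = 3.136; Q > K (proceeds reverse)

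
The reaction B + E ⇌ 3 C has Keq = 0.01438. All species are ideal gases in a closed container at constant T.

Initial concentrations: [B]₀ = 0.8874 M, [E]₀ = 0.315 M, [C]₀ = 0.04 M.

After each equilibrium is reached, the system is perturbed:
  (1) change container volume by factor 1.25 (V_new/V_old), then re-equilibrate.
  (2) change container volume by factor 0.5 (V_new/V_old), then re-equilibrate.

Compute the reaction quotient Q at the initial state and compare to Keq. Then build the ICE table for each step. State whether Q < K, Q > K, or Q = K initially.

Q₀ = 2.2895e-04 vs Keq = 0.01438 ⇒ Q<K, forward
Step 1:
                   B          E          C
  Initial     0.8874      0.315       0.04
  Change     -0.0368    -0.0368     0.1104
  Equil       0.8506     0.2782     0.1504
  solve Keq expr → x = 0.0368; check Q = 0.01438
Then change container volume by factor 1.25 (V_new/V_old).
Step 2:
                   B          E          C
  Initial     0.6805     0.2226     0.1203
  Change   -0.002852  -0.002852   0.008555
  Equil       0.6776     0.2197     0.1289
  solve Keq expr → x = 0.002852; check Q = 0.01438
Then change container volume by factor 0.5 (V_new/V_old).
Step 3:
                   B          E          C
  Initial      1.355     0.4394     0.2578
  Change      0.0166     0.0166   -0.04979
  Equil        1.372      0.456      0.208
  solve Keq expr → x = -0.0166; check Q = 0.01438

Q₀ = 2.2895e-04; Q < K (proceeds forward)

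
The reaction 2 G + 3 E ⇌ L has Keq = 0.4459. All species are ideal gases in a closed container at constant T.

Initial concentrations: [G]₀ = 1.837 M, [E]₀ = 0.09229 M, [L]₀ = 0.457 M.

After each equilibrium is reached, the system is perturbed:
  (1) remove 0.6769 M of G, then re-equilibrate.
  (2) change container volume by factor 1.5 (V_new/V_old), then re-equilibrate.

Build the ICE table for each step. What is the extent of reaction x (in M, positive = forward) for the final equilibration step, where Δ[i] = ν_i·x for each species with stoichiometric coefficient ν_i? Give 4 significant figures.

x = -0.05798 M

Q₀ = 172.3 vs Keq = 0.4459 ⇒ Q>K, reverse
Step 1:
                  G         E         L
  I           1.837   0.09229     0.457
  C          0.2949    0.4423   -0.1474
  E           2.132    0.5346    0.3096
  solve Keq expr → x = -0.1474; check Q = 0.4459
Then remove 0.6769 M of G.
Step 2:
                  G         E         L
  I           1.455    0.5346    0.3096
  C         0.07119    0.1068  -0.03559
  E           1.526    0.6414     0.274
  solve Keq expr → x = -0.03559; check Q = 0.4459
Then change container volume by factor 1.5 (V_new/V_old).
Step 3:
                  G         E         L
  I           1.017    0.4276    0.1827
  C           0.116     0.174  -0.05798
  E           1.133    0.6015    0.1247
  solve Keq expr → x = -0.05798; check Q = 0.4459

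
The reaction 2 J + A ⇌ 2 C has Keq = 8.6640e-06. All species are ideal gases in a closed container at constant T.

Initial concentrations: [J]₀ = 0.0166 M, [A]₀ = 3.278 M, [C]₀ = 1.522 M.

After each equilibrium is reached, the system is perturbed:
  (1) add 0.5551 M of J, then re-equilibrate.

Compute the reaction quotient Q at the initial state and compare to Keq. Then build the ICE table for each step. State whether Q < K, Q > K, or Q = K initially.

Q₀ = 2565 vs Keq = 8.6640e-06 ⇒ Q>K, reverse
Step 1:
                  J         A         C
  init       0.0166     3.278     1.522
  Δ           1.513    0.7565    -1.513
  eq           1.53     4.034  0.009043
  solve Keq expr → x = -0.7565; check Q = 8.6640e-06
Then add 0.5551 M of J.
Step 2:
                  J         A         C
  init        2.085     4.034  0.009043
  Δ        -0.00326  -0.00163   0.00326
  eq          2.081     4.033    0.0123
  solve Keq expr → x = 0.00163; check Q = 8.6640e-06

Q₀ = 2565; Q > K (proceeds reverse)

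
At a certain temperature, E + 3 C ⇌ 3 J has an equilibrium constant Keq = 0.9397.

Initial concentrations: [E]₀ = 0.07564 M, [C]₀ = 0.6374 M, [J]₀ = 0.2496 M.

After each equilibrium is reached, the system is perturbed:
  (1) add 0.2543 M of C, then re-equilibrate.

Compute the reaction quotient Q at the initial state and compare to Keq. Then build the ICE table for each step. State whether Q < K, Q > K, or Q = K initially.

Q₀ = 0.7939; Q < K (proceeds forward)

Q₀ = 0.7939 vs Keq = 0.9397 ⇒ Q<K, forward
Step 1:
                    E           C           J
  Initial     0.07564      0.6374      0.2496
  Change     -0.00267   -0.008011    0.008011
  Equil       0.07297      0.6294      0.2576
  solve Keq expr → x = 0.00267; check Q = 0.9397
Then add 0.2543 M of C.
Step 2:
                    E           C           J
  Initial     0.07297      0.8837      0.2576
  Change     -0.01756    -0.05269     0.05269
  Equil       0.05541       0.831      0.3103
  solve Keq expr → x = 0.01756; check Q = 0.9397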